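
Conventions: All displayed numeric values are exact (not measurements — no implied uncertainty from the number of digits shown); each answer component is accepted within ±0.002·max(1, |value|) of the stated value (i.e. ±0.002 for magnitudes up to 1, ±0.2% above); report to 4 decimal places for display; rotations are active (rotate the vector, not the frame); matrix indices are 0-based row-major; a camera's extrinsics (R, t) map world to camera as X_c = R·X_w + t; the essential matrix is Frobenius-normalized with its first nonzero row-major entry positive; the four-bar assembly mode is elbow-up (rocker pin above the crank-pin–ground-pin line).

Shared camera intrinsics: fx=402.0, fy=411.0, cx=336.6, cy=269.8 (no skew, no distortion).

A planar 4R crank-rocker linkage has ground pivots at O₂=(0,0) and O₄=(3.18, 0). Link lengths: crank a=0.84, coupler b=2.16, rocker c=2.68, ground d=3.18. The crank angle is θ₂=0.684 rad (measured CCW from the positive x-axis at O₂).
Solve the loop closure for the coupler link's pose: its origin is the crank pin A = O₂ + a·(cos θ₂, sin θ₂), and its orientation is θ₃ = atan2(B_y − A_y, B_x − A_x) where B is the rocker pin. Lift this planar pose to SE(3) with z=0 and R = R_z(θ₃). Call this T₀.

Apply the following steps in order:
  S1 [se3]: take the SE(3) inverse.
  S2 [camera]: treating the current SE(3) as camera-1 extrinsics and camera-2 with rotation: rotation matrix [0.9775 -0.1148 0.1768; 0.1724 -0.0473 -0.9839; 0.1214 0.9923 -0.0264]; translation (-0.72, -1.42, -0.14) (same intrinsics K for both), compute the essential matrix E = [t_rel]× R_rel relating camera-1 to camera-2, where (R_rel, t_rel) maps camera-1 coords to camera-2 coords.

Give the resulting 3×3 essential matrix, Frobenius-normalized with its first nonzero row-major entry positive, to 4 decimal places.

source (fourbar_fk): coupler pose = R=[0.5554 -0.8316 0.0000; 0.8316 0.5554 0.0000; 0.0000 0.0000 1.0000], t=(0.6510, 0.5308, 0.0000)
after S1 (invert_se3): R=[0.5554 0.8316 0.0000; -0.8316 0.5554 -0.0000; 0.0000 0.0000 1.0000], t=(-0.8030, 0.2466, 0.0000)
after S2 (essential): [0.6058 0.2596 -0.2458; -0.1681 0.1710 -0.0391; -0.2930 0.5700 -0.1883]

matrix = [0.6058 0.2596 -0.2458; -0.1681 0.1710 -0.0391; -0.2930 0.5700 -0.1883]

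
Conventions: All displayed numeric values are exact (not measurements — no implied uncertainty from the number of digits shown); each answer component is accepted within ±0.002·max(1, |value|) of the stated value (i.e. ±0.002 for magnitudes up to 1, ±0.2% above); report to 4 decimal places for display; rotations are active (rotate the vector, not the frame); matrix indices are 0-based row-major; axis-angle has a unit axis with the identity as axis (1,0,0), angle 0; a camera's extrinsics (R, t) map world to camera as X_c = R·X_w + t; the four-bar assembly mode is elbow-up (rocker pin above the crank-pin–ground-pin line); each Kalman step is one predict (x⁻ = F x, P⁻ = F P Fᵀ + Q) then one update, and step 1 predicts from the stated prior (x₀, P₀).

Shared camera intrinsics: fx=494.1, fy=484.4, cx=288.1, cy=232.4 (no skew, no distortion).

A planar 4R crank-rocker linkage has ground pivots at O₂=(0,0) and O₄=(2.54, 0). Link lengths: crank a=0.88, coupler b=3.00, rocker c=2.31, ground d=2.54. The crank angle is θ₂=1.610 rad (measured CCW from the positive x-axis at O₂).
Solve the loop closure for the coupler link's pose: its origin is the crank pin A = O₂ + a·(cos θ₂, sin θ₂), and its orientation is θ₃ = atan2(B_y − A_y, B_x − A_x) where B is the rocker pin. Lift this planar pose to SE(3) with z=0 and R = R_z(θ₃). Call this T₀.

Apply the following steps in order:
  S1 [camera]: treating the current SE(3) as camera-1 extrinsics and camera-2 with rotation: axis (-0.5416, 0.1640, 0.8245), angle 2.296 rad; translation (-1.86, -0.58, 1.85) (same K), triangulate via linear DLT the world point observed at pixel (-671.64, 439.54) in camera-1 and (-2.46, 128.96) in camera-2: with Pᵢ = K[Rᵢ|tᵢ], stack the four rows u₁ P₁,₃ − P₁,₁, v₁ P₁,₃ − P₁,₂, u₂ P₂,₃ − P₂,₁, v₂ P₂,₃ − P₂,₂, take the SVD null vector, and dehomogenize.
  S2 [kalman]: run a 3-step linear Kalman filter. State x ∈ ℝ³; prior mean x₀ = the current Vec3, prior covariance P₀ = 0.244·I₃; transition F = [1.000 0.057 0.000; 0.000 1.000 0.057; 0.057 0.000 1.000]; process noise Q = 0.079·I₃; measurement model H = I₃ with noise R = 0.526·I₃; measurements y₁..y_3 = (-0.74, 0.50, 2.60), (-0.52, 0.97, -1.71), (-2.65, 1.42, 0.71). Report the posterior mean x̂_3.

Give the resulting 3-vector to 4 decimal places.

result = (-1.3627, 0.7209, 0.3154)

source (fourbar_fk): coupler pose = R=[0.8791 -0.4766 0.0000; 0.4766 0.8791 0.0000; 0.0000 0.0000 1.0000], t=(-0.0345, 0.8793, 0.0000)
after S1 (triangulate): (-0.9957, -0.2641, 0.4036)
after S2 (kf_track): (-1.3627, 0.7209, 0.3154)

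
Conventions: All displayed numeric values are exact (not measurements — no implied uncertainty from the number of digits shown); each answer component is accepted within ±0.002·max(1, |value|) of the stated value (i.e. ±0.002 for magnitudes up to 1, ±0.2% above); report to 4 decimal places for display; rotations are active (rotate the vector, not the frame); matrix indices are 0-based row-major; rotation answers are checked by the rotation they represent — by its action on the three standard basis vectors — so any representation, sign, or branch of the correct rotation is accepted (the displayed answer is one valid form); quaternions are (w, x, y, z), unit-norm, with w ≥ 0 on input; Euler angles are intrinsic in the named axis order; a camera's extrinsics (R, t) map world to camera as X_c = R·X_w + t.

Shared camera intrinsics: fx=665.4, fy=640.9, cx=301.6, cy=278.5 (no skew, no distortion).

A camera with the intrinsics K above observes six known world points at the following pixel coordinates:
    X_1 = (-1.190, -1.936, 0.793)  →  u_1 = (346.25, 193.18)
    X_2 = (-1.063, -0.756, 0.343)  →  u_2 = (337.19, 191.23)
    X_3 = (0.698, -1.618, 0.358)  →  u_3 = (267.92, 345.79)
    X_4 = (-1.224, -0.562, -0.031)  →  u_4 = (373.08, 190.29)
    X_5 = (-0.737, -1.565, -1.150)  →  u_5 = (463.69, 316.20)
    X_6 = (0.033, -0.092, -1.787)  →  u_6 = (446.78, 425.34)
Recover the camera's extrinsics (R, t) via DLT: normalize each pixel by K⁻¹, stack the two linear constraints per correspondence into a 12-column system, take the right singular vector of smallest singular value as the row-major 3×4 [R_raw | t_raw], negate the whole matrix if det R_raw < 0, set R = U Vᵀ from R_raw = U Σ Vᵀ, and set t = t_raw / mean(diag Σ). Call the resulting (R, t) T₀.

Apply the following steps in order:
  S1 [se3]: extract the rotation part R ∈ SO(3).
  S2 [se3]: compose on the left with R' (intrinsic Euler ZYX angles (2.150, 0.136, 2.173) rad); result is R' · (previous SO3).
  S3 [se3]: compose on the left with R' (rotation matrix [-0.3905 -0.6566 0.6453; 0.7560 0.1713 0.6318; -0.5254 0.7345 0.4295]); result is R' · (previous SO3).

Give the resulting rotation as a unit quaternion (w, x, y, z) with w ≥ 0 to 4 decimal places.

source (pnp_recover): camera pose = R=[-0.5639 -0.3643 -0.7411; 0.8228 -0.1707 -0.5421; 0.0710 -0.9155 0.3960], t=(-0.2900, 0.0899, 5.4310)
after S1 (rot_of_se3): [-0.5639 -0.3643 -0.7411; 0.8228 -0.1707 -0.5421; 0.0710 -0.9155 0.3960]
after S2 (compose_so3): [0.6975 -0.5428 0.4678; -0.1081 -0.7251 -0.6801; 0.7084 0.4238 -0.5644]
after S3 (compose_so3): [0.2557 0.9615 -0.1003; 0.9563 -0.2668 -0.1194; -0.1416 -0.0654 -0.9878]

rotation (quat) = (0.0170, 0.7922, 0.6052, -0.0764)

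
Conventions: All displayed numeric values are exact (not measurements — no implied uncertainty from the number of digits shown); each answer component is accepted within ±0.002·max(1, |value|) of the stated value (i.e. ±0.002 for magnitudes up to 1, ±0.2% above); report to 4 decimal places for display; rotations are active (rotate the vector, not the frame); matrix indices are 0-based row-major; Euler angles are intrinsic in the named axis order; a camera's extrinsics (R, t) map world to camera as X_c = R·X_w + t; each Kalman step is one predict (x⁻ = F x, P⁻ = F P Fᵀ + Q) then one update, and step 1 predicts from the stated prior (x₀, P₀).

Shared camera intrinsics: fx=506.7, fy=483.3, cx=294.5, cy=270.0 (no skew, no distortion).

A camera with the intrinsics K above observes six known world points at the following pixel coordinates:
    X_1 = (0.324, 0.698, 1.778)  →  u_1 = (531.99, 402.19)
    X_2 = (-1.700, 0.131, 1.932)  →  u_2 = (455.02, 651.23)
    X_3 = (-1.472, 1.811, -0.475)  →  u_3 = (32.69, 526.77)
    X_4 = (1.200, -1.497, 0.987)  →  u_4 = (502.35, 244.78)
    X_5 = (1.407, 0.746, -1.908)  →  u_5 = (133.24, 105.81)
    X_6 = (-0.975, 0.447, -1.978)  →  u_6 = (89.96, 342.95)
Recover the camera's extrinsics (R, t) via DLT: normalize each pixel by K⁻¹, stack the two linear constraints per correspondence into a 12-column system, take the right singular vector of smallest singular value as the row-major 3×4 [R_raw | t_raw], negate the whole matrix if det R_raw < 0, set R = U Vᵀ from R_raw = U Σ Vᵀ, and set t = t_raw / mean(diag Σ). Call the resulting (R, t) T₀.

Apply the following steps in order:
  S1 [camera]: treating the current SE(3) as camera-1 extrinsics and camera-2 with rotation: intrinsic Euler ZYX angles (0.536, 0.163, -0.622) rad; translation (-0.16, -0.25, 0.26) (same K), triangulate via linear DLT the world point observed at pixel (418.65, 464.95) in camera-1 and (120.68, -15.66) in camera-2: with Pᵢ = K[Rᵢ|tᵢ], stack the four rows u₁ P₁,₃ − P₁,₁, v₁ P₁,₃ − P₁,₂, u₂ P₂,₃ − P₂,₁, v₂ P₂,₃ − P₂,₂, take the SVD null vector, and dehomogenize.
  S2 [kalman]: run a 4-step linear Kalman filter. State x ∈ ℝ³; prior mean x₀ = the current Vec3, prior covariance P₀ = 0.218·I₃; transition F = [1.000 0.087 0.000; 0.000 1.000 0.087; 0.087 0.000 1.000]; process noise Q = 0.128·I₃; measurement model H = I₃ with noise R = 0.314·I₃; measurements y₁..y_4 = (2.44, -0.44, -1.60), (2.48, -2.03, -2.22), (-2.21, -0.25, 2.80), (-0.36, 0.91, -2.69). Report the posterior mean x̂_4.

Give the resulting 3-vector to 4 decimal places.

source (pnp_recover): camera pose = R=[0.3012 -0.5015 0.8111; -0.9434 -0.0327 0.3301; -0.1390 -0.8645 -0.4829], t=(0.1100, 0.5000, 4.2799)
after S1 (triangulate): (-1.2882, -1.4399, 1.0258)
after S2 (kf_track): (-0.3854, -0.0868, -0.8672)

result = (-0.3854, -0.0868, -0.8672)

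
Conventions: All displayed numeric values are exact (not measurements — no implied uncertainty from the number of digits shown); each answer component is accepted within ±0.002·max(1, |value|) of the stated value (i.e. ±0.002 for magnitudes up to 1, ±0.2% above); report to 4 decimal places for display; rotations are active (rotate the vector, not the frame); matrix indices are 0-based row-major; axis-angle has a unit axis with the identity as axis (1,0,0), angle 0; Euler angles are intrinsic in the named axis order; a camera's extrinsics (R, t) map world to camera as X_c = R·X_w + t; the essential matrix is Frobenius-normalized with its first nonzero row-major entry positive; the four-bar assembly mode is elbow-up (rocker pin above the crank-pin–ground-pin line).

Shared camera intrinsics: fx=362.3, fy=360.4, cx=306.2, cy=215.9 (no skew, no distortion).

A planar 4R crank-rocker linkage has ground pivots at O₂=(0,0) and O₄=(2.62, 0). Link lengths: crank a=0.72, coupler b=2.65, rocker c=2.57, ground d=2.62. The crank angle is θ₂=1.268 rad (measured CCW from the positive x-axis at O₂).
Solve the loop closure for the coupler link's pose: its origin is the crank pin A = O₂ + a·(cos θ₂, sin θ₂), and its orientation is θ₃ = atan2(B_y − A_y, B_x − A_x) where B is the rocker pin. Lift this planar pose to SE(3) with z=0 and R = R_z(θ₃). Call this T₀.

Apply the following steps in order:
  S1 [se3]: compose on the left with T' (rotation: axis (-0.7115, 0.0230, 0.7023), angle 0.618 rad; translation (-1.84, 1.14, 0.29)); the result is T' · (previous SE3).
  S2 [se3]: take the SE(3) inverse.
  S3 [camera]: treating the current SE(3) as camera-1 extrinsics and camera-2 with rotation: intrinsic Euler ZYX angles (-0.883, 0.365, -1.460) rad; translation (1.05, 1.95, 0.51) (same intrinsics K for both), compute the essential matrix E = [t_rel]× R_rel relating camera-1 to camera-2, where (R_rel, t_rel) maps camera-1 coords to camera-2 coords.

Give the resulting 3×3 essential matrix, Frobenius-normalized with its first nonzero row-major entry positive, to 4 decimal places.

matrix = [0.6902 -0.0671 0.1234; 0.0453 -0.0643 0.0668; -0.1409 -0.4969 0.4759]

source (fourbar_fk): coupler pose = R=[0.7215 -0.6924 0.0000; 0.6924 0.7215 0.0000; 0.0000 0.0000 1.0000], t=(0.2147, 0.6872, 0.0000)
after S1 (compose_se3): R=[0.3717 -0.9250 -0.0791; 0.8558 0.3084 0.4152; -0.3597 -0.2220 0.9063], t=(-1.9266, 1.7869, -0.0140)
after S2 (invert_se3): R=[0.3717 0.8558 -0.3597; -0.9250 0.3084 -0.2220; -0.0791 0.4152 0.9063], t=(-0.8181, -2.3363, -0.8817)
after S3 (essential): [0.6902 -0.0671 0.1234; 0.0453 -0.0643 0.0668; -0.1409 -0.4969 0.4759]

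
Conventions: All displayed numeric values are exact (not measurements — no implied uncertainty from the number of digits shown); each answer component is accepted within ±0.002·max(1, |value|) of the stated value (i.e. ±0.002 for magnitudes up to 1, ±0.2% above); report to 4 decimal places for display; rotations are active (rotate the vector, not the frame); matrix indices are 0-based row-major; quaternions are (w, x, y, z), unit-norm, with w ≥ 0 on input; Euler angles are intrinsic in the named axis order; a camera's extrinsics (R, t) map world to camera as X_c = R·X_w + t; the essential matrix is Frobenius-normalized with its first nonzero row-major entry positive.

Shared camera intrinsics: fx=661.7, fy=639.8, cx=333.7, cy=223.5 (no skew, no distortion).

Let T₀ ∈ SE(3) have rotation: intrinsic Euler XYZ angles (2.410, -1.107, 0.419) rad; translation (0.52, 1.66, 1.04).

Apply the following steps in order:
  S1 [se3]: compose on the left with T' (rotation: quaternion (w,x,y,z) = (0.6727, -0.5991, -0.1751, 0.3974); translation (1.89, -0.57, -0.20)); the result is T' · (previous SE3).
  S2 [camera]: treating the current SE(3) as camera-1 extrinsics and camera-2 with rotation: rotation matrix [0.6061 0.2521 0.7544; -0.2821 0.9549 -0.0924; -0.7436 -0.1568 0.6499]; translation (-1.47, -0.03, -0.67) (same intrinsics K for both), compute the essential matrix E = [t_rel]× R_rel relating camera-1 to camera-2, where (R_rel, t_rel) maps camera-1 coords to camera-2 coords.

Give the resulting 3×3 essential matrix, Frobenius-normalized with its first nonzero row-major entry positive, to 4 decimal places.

matrix = [0.5460 0.4251 0.1422; 0.0030 -0.0946 0.1216; 0.1253 -0.3456 0.5849]

after S1 (compose_se3): R=[0.7694 -0.5986 -0.2230; 0.1086 0.4667 -0.8777; 0.6295 0.6511 0.4241], t=(0.9344, 0.4547, -1.6644)
after S2 (essential): [0.5460 0.4251 0.1422; 0.0030 -0.0946 0.1216; 0.1253 -0.3456 0.5849]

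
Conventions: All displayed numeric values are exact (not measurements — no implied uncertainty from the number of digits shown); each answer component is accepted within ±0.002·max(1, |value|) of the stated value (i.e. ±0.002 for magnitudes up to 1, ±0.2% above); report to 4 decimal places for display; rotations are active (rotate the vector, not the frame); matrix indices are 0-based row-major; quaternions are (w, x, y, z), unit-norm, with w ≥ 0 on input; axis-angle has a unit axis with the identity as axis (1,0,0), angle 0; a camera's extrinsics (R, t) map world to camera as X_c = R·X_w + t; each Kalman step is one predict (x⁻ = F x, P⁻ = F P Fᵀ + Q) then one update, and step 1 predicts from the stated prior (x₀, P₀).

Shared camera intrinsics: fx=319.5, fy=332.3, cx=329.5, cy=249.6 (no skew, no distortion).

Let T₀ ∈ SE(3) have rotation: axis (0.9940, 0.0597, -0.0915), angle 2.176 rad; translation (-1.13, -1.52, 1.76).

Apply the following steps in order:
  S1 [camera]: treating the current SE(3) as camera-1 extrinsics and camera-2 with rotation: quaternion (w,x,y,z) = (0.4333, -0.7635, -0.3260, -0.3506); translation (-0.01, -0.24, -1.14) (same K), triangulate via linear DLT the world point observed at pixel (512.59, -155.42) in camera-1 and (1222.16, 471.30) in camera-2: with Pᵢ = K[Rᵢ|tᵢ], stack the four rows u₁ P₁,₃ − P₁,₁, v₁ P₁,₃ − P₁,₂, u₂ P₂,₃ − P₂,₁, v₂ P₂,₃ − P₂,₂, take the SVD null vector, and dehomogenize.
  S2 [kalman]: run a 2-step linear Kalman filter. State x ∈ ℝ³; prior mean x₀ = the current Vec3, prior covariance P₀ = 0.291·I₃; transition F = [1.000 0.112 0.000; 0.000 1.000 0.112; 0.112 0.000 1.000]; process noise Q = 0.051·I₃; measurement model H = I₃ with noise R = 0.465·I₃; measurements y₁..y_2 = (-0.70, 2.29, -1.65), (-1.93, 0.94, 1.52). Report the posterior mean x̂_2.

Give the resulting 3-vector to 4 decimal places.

result = (-0.0175, 0.8385, 0.1843)

after S1 (triangulate): (1.9326, 0.0058, 0.1399)
after S2 (kf_track): (-0.0175, 0.8385, 0.1843)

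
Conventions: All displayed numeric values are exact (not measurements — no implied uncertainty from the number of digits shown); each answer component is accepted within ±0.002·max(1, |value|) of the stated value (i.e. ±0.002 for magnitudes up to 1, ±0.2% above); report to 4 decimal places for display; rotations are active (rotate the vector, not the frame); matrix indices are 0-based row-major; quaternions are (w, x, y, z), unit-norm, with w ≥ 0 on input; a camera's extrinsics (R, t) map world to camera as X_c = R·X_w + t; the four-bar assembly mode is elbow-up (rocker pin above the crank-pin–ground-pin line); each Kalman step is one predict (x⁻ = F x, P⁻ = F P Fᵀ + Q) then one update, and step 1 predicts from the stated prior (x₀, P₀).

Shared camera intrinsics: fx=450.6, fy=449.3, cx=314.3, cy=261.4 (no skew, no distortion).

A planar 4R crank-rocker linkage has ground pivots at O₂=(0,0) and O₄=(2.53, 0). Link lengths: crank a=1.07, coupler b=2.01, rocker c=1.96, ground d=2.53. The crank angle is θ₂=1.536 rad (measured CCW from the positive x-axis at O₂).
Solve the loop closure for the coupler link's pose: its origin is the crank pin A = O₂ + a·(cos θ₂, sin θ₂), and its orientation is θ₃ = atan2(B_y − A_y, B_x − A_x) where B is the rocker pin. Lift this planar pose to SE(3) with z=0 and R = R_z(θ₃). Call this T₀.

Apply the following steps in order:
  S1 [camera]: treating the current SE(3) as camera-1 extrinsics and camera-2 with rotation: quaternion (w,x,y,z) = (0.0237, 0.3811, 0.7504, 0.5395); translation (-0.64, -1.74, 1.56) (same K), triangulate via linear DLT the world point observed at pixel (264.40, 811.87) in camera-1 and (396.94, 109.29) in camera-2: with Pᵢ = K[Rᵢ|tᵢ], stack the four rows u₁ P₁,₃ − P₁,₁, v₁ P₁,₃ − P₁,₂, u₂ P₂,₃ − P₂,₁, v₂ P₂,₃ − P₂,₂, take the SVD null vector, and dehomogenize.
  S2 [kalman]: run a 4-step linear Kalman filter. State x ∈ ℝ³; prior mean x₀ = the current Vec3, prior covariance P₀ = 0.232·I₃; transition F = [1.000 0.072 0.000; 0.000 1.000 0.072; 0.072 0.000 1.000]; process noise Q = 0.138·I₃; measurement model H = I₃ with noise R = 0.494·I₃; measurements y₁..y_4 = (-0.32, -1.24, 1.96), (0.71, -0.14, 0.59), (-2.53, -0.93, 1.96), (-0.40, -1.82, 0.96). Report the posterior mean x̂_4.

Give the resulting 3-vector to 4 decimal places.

result = (-0.7504, -0.9129, 1.2005)

source (fourbar_fk): coupler pose = R=[0.9211 -0.3894 0.0000; 0.3894 0.9211 0.0000; 0.0000 0.0000 1.0000], t=(0.0372, 1.0694, 0.0000)
after S1 (triangulate): (0.0675, 0.6481, 1.3815)
after S2 (kf_track): (-0.7504, -0.9129, 1.2005)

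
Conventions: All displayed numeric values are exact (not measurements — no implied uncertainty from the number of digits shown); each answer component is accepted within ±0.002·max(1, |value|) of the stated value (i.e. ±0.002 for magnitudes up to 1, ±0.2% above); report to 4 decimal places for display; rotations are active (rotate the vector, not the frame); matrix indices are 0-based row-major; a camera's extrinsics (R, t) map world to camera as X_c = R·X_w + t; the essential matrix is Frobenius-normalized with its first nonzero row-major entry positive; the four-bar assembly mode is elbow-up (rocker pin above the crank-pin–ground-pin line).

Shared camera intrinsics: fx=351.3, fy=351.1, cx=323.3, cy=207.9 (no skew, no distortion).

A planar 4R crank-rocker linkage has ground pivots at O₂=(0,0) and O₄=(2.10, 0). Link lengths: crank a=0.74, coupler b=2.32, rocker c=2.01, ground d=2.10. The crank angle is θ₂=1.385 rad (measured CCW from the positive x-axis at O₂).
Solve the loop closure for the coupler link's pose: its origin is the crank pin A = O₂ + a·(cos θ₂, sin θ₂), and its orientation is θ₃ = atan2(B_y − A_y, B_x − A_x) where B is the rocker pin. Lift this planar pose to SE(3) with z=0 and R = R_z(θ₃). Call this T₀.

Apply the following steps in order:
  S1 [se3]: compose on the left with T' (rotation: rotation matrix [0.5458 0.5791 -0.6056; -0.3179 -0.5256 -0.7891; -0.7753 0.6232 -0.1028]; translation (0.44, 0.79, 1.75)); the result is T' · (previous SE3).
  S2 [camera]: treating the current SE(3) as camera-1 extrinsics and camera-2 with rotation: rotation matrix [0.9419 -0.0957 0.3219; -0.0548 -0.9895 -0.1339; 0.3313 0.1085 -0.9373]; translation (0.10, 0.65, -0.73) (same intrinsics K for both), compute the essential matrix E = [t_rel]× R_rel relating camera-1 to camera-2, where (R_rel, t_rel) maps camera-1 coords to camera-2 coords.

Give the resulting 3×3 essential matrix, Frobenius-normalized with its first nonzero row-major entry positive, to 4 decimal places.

source (fourbar_fk): coupler pose = R=[0.8333 -0.5528 0.0000; 0.5528 0.8333 0.0000; 0.0000 0.0000 1.0000], t=(0.1367, 0.7273, 0.0000)
after S1 (compose_se3): R=[0.7749 0.1809 -0.6056; -0.5555 -0.2623 -0.7891; -0.3015 0.9479 -0.1028], t=(0.9358, 0.3643, 2.0973)
after S2 (essential): [0.4054 0.4538 -0.3222; -0.3508 0.2273 0.1533; -0.3070 0.4769 0.0779]

matrix = [0.4054 0.4538 -0.3222; -0.3508 0.2273 0.1533; -0.3070 0.4769 0.0779]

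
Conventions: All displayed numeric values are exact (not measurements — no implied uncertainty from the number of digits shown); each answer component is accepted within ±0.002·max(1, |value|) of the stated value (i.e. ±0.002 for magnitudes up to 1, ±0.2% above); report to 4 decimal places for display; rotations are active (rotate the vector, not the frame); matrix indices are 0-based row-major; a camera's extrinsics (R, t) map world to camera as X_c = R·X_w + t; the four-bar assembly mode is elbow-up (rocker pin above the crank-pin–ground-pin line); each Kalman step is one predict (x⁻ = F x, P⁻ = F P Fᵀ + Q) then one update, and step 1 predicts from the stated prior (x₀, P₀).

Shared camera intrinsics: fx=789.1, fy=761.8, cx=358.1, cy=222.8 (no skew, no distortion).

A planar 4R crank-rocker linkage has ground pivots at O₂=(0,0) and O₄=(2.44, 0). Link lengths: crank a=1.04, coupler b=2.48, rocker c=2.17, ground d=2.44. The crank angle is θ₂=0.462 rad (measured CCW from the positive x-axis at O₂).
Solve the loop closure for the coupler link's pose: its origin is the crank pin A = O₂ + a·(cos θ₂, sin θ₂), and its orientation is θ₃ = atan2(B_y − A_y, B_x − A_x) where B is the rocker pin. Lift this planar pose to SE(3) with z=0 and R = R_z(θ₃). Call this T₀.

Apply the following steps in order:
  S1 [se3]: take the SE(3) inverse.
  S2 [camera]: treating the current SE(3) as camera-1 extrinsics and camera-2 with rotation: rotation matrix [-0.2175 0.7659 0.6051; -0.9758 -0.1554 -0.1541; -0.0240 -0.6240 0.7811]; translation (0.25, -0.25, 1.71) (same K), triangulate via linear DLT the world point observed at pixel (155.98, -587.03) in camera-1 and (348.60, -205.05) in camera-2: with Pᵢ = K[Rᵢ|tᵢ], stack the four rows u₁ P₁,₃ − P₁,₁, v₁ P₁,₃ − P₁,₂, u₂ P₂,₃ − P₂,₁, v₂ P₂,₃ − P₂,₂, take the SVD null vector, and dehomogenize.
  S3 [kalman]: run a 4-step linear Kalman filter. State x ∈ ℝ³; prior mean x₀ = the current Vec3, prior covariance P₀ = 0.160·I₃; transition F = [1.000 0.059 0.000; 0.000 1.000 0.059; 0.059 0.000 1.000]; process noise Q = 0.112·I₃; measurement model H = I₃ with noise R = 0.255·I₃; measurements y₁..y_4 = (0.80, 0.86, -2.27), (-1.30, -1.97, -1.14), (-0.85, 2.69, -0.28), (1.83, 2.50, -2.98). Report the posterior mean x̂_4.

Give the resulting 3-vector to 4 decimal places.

source (fourbar_fk): coupler pose = R=[0.7341 -0.6790 0.0000; 0.6790 0.7341 0.0000; 0.0000 0.0000 1.0000], t=(0.9310, 0.4636, 0.0000)
after S1 (invert_se3): R=[0.7341 0.6790 0.0000; -0.6790 0.7341 0.0000; 0.0000 0.0000 1.0000], t=(-0.9982, 0.2918, 0.0000)
after S2 (triangulate): (1.9238, -1.3115, 1.8600)
after S3 (kf_track): (0.6817, 1.5475, -1.6344)

result = (0.6817, 1.5475, -1.6344)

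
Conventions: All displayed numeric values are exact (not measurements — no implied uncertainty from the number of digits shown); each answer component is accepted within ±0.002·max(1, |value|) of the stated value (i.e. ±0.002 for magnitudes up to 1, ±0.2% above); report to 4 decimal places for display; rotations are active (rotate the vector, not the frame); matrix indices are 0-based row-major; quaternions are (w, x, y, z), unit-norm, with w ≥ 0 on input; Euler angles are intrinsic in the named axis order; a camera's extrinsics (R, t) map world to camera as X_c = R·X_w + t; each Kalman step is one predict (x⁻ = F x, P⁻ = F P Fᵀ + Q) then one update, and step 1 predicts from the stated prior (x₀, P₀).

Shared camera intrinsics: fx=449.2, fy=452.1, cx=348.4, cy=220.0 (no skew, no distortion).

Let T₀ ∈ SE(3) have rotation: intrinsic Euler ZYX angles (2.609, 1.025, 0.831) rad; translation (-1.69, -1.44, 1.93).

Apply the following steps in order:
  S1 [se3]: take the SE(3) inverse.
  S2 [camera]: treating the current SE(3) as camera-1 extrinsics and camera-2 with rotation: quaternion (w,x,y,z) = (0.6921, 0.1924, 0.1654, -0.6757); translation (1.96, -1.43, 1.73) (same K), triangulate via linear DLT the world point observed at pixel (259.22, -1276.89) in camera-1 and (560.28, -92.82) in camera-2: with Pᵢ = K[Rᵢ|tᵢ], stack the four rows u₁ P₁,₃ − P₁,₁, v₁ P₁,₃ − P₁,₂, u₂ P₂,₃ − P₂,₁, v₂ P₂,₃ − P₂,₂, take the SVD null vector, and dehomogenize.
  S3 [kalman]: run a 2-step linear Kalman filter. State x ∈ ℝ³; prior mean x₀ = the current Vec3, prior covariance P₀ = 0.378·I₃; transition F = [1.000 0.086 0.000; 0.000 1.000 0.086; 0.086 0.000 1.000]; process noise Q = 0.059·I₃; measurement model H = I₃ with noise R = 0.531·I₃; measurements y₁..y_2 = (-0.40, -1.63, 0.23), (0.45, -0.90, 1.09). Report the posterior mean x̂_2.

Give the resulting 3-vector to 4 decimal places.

after S1 (invert_se3): R=[-0.4472 0.2636 -0.8547; -0.8862 -0.2602 0.3834; -0.1213 0.9289 0.3499], t=(1.2734, -2.6123, 0.4571)
after S2 (triangulate): (-0.0679, -0.4683, 1.5108)
after S3 (kf_track): (-0.0679, -0.8587, 0.9715)

result = (-0.0679, -0.8587, 0.9715)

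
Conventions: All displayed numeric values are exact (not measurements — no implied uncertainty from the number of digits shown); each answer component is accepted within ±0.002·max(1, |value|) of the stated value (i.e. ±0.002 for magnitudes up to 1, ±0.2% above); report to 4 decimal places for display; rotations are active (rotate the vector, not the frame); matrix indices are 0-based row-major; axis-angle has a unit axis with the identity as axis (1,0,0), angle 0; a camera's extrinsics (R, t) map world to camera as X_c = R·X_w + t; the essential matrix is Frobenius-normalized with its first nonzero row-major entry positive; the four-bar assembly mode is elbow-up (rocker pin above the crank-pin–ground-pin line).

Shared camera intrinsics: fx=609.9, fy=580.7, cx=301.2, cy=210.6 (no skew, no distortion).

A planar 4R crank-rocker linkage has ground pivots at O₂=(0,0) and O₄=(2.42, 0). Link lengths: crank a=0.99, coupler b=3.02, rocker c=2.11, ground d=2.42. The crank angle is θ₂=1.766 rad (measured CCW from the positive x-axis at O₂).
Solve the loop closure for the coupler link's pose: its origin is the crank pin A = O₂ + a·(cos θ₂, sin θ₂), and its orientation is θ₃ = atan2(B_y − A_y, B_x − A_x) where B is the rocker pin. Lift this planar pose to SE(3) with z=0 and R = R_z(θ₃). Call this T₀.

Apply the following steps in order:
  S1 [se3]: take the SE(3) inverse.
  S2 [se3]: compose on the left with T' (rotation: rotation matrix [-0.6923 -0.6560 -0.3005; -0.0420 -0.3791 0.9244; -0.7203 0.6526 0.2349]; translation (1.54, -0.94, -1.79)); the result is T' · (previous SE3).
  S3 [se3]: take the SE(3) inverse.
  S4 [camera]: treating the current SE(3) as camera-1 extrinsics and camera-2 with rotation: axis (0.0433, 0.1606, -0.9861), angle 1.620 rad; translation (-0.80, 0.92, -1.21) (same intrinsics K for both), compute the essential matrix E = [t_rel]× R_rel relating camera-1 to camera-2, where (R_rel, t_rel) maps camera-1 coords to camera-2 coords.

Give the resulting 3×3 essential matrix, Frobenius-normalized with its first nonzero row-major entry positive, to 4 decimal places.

source (fourbar_fk): coupler pose = R=[0.9273 -0.3743 0.0000; 0.3743 0.9273 0.0000; 0.0000 0.0000 1.0000], t=(-0.1920, 0.9712, 0.0000)
after S1 (invert_se3): R=[0.9273 0.3743 0.0000; -0.3743 0.9273 0.0000; 0.0000 0.0000 1.0000], t=(-0.1854, -0.9725, 0.0000)
after S2 (compose_se3): R=[-0.3965 -0.8675 -0.3005; 0.1029 -0.3673 0.9244; -0.9123 0.3356 0.2349], t=(2.3064, -0.5635, -2.2911)
after S3 (invert_se3): R=[-0.3965 0.1029 -0.9123; -0.8675 -0.3673 0.3356; -0.3005 0.9244 0.2349], t=(-1.1176, 2.5625, 1.7522)
after S4 (essential): [0.4775 0.4205 0.1172; -0.2429 0.3365 -0.5555; -0.1623 -0.2637 0.0690]

matrix = [0.4775 0.4205 0.1172; -0.2429 0.3365 -0.5555; -0.1623 -0.2637 0.0690]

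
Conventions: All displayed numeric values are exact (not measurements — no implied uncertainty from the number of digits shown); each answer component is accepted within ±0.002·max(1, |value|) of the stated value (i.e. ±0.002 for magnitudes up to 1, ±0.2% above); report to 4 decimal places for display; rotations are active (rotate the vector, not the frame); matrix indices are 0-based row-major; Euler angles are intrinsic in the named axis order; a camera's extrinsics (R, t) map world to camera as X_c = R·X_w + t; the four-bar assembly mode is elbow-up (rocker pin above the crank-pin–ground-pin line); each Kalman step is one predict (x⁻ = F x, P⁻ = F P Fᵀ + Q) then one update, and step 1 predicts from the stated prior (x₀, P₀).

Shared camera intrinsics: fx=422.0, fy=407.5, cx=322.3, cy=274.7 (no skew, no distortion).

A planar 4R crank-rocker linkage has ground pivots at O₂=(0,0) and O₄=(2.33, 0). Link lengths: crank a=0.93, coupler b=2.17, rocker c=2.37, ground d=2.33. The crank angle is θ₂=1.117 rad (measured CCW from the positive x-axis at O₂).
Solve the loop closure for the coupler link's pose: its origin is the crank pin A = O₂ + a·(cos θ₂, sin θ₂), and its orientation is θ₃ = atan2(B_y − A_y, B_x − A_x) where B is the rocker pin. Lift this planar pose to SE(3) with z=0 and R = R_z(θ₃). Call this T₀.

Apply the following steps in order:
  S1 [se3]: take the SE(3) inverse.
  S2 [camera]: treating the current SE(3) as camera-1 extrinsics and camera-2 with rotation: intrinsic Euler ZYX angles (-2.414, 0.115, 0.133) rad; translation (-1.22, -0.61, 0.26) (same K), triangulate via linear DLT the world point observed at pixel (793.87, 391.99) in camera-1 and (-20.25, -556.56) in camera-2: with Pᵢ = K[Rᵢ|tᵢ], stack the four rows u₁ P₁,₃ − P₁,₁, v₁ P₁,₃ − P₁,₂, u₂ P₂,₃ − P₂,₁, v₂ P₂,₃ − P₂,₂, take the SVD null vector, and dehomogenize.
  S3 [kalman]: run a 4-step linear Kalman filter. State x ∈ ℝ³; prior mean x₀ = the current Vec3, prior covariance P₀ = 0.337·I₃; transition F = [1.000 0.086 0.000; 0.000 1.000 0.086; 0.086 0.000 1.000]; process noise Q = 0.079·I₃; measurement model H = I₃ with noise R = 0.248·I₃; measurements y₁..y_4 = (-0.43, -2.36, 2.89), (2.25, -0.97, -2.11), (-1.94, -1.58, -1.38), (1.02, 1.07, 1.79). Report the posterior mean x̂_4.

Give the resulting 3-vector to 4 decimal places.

result = (0.2526, -0.1991, 0.4928)

source (fourbar_fk): coupler pose = R=[0.7197 -0.6943 0.0000; 0.6943 0.7197 0.0000; 0.0000 0.0000 1.0000], t=(0.4077, 0.8359, 0.0000)
after S1 (invert_se3): R=[0.7197 0.6943 0.0000; -0.6943 0.7197 0.0000; 0.0000 0.0000 1.0000], t=(-0.8737, -0.3186, 0.0000)
after S2 (triangulate): (0.9107, 1.6539, 0.8322)
after S3 (kf_track): (0.2526, -0.1991, 0.4928)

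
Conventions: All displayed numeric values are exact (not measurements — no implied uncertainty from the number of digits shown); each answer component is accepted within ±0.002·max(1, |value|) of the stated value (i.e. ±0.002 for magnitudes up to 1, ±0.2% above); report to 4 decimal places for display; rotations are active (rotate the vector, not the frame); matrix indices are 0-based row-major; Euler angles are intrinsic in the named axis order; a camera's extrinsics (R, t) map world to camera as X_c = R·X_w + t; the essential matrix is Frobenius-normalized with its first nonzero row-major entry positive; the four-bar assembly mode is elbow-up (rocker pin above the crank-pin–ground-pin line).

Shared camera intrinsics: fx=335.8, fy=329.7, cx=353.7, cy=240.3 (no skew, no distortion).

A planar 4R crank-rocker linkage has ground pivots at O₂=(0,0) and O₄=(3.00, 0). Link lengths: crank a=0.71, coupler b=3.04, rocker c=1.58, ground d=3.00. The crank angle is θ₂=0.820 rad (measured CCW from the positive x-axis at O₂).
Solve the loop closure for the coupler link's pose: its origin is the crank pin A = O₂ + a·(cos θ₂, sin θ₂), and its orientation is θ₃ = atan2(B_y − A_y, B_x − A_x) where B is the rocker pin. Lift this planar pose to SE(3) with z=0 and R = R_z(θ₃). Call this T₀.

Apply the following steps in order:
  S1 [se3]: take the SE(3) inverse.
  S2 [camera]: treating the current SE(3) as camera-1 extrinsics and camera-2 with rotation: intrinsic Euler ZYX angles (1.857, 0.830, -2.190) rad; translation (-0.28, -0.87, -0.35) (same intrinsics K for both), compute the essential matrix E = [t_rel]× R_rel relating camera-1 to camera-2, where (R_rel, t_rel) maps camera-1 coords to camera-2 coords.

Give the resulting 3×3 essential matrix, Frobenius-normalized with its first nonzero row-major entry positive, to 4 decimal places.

matrix = [0.6445 -0.2218 -0.1881; -0.0338 -0.4172 0.3699; 0.0294 0.3228 -0.2880]

source (fourbar_fk): coupler pose = R=[0.9418 -0.3363 0.0000; 0.3363 0.9418 0.0000; 0.0000 0.0000 1.0000], t=(0.4844, 0.5191, 0.0000)
after S1 (invert_se3): R=[0.9418 0.3363 0.0000; -0.3363 0.9418 0.0000; 0.0000 0.0000 1.0000], t=(-0.6307, -0.3260, 0.0000)
after S2 (essential): [0.6445 -0.2218 -0.1881; -0.0338 -0.4172 0.3699; 0.0294 0.3228 -0.2880]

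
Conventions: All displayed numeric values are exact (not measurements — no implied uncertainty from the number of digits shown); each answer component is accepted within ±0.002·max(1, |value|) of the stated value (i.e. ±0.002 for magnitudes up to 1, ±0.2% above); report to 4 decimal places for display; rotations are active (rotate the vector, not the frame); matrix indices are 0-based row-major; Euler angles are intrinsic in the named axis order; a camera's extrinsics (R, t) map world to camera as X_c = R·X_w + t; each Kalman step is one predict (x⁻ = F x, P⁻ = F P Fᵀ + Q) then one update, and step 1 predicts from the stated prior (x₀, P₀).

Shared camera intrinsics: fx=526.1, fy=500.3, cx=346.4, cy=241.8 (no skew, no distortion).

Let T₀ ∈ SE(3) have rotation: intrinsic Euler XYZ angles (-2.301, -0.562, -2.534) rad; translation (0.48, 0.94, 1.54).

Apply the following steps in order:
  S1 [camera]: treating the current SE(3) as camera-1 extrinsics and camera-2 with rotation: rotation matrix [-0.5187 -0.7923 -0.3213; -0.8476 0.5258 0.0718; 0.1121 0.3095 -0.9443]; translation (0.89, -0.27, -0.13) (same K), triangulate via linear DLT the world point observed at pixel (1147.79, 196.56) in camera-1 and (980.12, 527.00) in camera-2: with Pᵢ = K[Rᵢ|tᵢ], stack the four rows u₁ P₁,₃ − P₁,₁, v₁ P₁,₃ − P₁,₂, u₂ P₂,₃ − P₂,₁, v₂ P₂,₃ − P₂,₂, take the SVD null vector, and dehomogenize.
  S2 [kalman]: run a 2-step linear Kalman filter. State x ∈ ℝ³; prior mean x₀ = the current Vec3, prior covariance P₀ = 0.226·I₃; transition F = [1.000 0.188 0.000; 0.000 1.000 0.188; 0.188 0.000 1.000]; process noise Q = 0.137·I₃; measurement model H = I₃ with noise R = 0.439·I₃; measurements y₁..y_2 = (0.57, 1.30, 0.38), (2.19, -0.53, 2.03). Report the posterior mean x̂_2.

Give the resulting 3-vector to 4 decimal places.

result = (0.8879, 0.2394, 0.3526)

after S1 (triangulate): (-1.4326, 0.3052, -1.9941)
after S2 (kf_track): (0.8879, 0.2394, 0.3526)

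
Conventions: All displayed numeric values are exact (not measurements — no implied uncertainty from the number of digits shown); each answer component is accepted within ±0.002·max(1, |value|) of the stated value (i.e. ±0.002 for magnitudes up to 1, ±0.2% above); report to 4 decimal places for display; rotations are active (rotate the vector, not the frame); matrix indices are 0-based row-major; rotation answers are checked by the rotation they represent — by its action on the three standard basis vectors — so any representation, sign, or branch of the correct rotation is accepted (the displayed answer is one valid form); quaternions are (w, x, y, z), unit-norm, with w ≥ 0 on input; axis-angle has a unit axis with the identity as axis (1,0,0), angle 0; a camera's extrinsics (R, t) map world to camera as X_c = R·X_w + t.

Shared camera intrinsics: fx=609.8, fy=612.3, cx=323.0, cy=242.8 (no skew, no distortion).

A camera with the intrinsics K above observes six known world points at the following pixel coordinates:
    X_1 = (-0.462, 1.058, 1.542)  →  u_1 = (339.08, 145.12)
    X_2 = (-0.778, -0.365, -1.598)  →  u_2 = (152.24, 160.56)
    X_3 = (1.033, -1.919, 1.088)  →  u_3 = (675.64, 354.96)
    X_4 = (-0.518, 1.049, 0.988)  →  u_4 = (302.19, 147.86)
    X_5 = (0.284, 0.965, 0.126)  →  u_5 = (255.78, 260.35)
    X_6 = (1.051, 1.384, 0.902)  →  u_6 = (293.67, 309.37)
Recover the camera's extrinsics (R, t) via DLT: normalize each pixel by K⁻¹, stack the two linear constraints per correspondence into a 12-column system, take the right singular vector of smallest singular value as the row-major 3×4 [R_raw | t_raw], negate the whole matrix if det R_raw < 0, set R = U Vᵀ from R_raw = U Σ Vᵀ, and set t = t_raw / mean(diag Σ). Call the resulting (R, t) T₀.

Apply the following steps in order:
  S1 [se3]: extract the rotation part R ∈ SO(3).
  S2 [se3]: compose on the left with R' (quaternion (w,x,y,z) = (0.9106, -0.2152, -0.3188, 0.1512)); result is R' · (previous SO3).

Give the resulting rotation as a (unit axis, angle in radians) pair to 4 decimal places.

rotation (axis_angle) = ((-0.0878, 0.1371, 0.9867), 1.7643)

source (pnp_recover): camera pose = R=[0.1334 -0.7693 0.6248; 0.9634 -0.0474 -0.2640; 0.2327 0.6371 0.7348], t=(0.0698, -0.0501, 4.2705)
after S1 (rot_of_se3): [0.1334 -0.7693 0.6248; 0.9634 -0.0474 -0.2640; 0.2327 0.6371 0.7348]
after S2 (compose_so3): [-0.1831 -0.9826 0.0313; 0.9539 -0.1699 0.2474; -0.2378 0.0752 0.9684]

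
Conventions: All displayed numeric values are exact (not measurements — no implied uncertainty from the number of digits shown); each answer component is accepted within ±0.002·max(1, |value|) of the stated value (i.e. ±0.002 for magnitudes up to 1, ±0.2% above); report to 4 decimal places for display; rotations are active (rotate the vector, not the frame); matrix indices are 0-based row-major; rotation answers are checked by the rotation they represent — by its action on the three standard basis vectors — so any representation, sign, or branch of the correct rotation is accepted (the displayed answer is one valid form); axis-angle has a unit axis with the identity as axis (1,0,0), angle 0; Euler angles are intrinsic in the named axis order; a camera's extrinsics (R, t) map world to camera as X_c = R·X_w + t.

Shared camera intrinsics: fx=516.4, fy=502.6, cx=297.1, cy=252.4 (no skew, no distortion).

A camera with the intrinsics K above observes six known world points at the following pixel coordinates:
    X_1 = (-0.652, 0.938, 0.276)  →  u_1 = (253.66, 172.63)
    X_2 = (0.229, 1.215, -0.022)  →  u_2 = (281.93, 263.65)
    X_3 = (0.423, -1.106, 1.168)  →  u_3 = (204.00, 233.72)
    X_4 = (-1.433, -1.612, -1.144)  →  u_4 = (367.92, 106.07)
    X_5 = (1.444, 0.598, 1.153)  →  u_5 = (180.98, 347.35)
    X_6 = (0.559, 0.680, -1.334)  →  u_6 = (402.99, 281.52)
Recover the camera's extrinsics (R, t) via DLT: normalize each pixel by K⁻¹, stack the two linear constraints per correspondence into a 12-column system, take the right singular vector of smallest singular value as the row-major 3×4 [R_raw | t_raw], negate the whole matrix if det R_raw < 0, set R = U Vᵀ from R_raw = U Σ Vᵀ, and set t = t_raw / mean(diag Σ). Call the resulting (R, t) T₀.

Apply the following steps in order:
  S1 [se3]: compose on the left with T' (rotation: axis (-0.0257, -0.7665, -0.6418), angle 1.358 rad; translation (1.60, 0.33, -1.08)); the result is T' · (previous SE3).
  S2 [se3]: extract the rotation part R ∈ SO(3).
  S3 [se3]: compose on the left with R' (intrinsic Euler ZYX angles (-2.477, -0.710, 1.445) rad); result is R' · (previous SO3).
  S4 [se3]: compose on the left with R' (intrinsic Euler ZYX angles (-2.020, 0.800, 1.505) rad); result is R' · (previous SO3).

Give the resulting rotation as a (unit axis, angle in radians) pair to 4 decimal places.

source (pnp_recover): camera pose = R=[-0.0160 -0.0058 -0.9999; 0.9708 0.2392 -0.0170; 0.2393 -0.9709 0.0018], t=(-0.1600, -0.4000, 6.1904)
after S1 (compose_se3): R=[0.4445 0.8674 -0.2238; 0.7636 -0.2363 0.6010; 0.4684 -0.4381 -0.7673], t=(-3.2482, 2.7156, 1.9712)
after S2 (rot_of_se3): [0.4445 0.8674 -0.2238; 0.7636 -0.2363 0.6010; 0.4684 -0.4381 -0.7673]
after S3 (compose_so3): [-0.0740 -0.4165 0.9061; 0.4106 -0.8408 -0.3529; 0.9088 0.3459 0.2332]
after S4 (compose_so3): [-0.9164 0.0195 -0.3998; 0.1252 0.9627 -0.2399; 0.3802 -0.2699 -0.8847]

rotation (axis_angle) = ((-0.0381, -0.9902, 0.1341), 2.7368)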